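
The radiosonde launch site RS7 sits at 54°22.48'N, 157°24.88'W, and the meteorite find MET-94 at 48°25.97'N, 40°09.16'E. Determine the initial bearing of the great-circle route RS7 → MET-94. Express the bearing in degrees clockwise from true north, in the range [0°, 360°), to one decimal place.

RS7: φ = +54.37467°, λ = -157.41467°
MET-94: φ = +48.43283°, λ = +40.15267°
Δλ = -162.4327°
y = sin Δλ · cos φ₂ = -0.200261
x = cos φ₁ sin φ₂ − sin φ₁ cos φ₂ cos Δλ = 0.949968
θ = atan2(y, x) = -11.9041° → 348.0959° (mod 360°)

348.1°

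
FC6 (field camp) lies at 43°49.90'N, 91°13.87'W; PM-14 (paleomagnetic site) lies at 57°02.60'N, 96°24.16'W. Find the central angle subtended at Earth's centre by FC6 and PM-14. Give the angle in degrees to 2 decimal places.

13.61°

FC6: φ = +43.83167°, λ = -91.23117°
PM-14: φ = +57.04333°, λ = -96.40267°
Δφ = 13.2117°,  Δλ = -5.1715°
a = sin²(Δφ/2) + cos φ₁ cos φ₂ sin²(Δλ/2) = 0.014033
c = 2·arcsin(√a) = 0.237476 rad = 13.6064°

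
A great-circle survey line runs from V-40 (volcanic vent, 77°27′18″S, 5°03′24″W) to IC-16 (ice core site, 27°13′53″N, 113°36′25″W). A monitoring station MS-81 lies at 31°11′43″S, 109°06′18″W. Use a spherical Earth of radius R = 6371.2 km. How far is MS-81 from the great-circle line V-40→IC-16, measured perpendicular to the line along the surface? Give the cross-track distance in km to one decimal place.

883.4 km

V-40: φ = -77.45500°, λ = -5.05667°
IC-16: φ = +27.23139°, λ = -113.60694°
MS-81: φ = -31.19528°, λ = -109.10500°
δ₁₃ = central angle V-40→MS-81 = 1.092250 rad  (haversine)
θ₁₃ = bearing V-40→MS-81 = 249.202°,  θ₁₂ = bearing V-40→IC-16 = 258.159°
dₓₜ = R·arcsin(sin δ₁₃ · sin(θ₁₃ − θ₁₂)) = 6371.2·arcsin(0.88767·sin(-8.957°)) = -883.371 km
|dₓₜ| = 883.371 km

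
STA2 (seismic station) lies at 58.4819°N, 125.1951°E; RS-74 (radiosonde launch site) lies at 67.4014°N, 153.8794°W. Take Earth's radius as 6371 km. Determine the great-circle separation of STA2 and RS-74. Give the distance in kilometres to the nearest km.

3897 km

Δφ = 8.9195°,  Δλ = 80.9255°
a = sin²(Δφ/2) + cos φ₁ cos φ₂ sin²(Δλ/2) = 0.090647
c = 2·arcsin(√a) = 0.611644 rad = 35.0446°
d = R·c = 6371 × 0.611644 = 3896.8 km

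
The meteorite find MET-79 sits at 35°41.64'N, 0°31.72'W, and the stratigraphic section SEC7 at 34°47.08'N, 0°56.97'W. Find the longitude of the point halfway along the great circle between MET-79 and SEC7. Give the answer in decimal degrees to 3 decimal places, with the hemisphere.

MET-79: φ = +35.69400°, λ = -0.52867°
SEC7: φ = +34.78467°, λ = -0.94950°
Bx = cos φ₂ cos Δλ = 0.821280,  By = cos φ₂ sin Δλ = -0.006032
φₘ = atan2(sin φ₁ + sin φ₂, √((cos φ₁ + Bx)² + By²)) = 35.23952°
λₘ = λ₁ + atan2(By, cos φ₁ + Bx) = -0.74026°

0.740°W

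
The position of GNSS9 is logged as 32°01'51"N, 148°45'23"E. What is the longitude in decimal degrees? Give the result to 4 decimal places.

148.7564°E

148° + 45′/60 + 23″/3600 = 148 + 0.75000 + 0.00639 = 148.7564°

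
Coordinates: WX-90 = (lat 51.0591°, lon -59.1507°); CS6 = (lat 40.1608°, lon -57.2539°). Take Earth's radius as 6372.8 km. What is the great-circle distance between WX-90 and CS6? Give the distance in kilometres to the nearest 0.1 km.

1221.0 km

Δφ = -10.8983°,  Δλ = 1.8968°
a = sin²(Δφ/2) + cos φ₁ cos φ₂ sin²(Δλ/2) = 0.009149
c = 2·arcsin(√a) = 0.191598 rad = 10.9778°
d = R·c = 6372.8 × 0.191598 = 1221.0 km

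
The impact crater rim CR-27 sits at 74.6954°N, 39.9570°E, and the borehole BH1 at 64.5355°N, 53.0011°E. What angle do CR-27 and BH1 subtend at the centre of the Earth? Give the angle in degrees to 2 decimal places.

11.07°

Δφ = -10.1599°,  Δλ = 13.0441°
a = sin²(Δφ/2) + cos φ₁ cos φ₂ sin²(Δλ/2) = 0.009305
c = 2·arcsin(√a) = 0.193220 rad = 11.0707°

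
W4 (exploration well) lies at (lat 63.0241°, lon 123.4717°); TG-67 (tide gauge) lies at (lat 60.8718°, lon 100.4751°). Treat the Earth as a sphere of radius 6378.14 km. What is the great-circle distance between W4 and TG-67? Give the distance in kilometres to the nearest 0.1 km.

Δφ = -2.1523°,  Δλ = -22.9966°
a = sin²(Δφ/2) + cos φ₁ cos φ₂ sin²(Δλ/2) = 0.009127
c = 2·arcsin(√a) = 0.191358 rad = 10.9640°
d = R·c = 6378.14 × 0.191358 = 1220.5 km

1220.5 km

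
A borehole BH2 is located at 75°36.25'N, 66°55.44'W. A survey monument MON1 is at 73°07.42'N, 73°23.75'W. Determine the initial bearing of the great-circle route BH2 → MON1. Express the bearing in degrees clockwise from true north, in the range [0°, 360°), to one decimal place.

BH2: φ = +75.60417°, λ = -66.92400°
MON1: φ = +73.12367°, λ = -73.39583°
Δλ = -6.4718°
y = sin Δλ · cos φ₂ = -0.032722
x = cos φ₁ sin φ₂ − sin φ₁ cos φ₂ cos Δλ = -0.041487
θ = atan2(y, x) = -141.7365° → 218.2635° (mod 360°)

218.3°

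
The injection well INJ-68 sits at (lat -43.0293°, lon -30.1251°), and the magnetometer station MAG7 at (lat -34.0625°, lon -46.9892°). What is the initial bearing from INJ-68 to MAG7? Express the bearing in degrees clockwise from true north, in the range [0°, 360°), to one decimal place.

298.7°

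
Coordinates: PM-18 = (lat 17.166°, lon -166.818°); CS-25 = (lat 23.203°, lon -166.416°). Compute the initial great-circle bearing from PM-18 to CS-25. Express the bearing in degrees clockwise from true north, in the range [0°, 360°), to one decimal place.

Δλ = 0.4020°
y = sin Δλ · cos φ₂ = 0.006449
x = cos φ₁ sin φ₂ − sin φ₁ cos φ₂ cos Δλ = 0.105177
θ = atan2(y, x) = 3.5085° → 3.5085° (mod 360°)

3.5°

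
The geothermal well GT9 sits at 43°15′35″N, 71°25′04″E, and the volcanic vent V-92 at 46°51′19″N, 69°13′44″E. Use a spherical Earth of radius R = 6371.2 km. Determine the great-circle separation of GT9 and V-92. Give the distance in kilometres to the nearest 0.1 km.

GT9: φ = +43.25972°, λ = +71.41778°
V-92: φ = +46.85528°, λ = +69.22889°
Δφ = 3.5956°,  Δλ = -2.1889°
a = sin²(Δφ/2) + cos φ₁ cos φ₂ sin²(Δλ/2) = 0.001166
c = 2·arcsin(√a) = 0.068304 rad = 3.9135°
d = R·c = 6371.2 × 0.068304 = 435.2 km

435.2 km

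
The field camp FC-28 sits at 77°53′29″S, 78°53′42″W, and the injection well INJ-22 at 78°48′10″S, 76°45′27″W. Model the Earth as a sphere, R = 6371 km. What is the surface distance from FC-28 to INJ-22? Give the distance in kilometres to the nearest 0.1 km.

112.1 km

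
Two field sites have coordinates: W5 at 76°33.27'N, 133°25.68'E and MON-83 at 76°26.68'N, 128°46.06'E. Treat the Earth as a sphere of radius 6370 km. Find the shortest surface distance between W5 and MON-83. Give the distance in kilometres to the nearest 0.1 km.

W5: φ = +76.55450°, λ = +133.42800°
MON-83: φ = +76.44467°, λ = +128.76767°
Δφ = -0.1098°,  Δλ = -4.6603°
a = sin²(Δφ/2) + cos φ₁ cos φ₂ sin²(Δλ/2) = 0.000091
c = 2·arcsin(√a) = 0.019080 rad = 1.0932°
d = R·c = 6370 × 0.019080 = 121.5 km

121.5 km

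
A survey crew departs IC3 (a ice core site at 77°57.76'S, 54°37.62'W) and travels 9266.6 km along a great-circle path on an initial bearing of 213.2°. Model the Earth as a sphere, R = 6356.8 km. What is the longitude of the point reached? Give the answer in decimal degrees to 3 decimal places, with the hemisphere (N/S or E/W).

IC3: φ = -77.96267°, λ = -54.62700°
δ = d/R = 9266.6/6356.8 = 1.457746 rad
φ₂ = arcsin(sin φ₁ cos δ + cos φ₁ sin δ cos θ)
   = arcsin(-0.97801·0.11281 + 0.20855·0.99362·-0.83676) = -16.48245°
λ₂ = λ₁ + atan2(sin θ sin δ cos φ₁, cos δ − sin φ₁ sin φ₂) = 159.94098°

159.941°E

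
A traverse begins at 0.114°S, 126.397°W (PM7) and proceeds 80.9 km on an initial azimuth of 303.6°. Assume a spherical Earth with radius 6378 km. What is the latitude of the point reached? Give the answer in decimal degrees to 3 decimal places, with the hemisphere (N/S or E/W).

δ = d/R = 80.9/6378 = 0.012684 rad
φ₂ = arcsin(sin φ₁ cos δ + cos φ₁ sin δ cos θ)
   = arcsin(-0.00199·0.99992 + 1.00000·0.01268·0.55339) = 0.28818°
λ₂ = λ₁ + atan2(sin θ sin δ cos φ₁, cos δ − sin φ₁ sin φ₂) = -127.00233°

0.288°N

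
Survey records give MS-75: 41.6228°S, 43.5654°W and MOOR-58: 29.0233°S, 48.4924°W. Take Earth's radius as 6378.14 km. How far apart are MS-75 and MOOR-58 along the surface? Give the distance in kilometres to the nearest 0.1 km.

Δφ = 12.5995°,  Δλ = -4.9270°
a = sin²(Δφ/2) + cos φ₁ cos φ₂ sin²(Δλ/2) = 0.013248
c = 2·arcsin(√a) = 0.230714 rad = 13.2189°
d = R·c = 6378.14 × 0.230714 = 1471.5 km

1471.5 km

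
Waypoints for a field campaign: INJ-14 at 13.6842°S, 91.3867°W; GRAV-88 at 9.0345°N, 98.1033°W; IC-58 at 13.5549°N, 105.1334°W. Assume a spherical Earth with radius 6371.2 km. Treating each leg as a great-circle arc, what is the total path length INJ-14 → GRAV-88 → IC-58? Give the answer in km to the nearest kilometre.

3549 km

INJ-14→GRAV-88: c = 0.413235 rad, d = 2632.80 km
GRAV-88→IC-58: c = 0.143850 rad, d = 916.50 km
Total = 2632.80 + 916.50 = 3549.30 km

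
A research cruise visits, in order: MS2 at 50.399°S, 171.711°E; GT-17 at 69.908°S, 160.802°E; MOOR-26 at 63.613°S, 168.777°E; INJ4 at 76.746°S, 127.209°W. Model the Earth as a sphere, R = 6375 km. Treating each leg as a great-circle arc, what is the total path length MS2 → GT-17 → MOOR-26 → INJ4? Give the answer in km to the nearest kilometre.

5649 km

MS2→GT-17: c = 0.352154 rad, d = 2244.98 km
GT-17→MOOR-26: c = 0.122601 rad, d = 781.58 km
MOOR-26→INJ4: c = 0.411314 rad, d = 2622.13 km
Total = 2244.98 + 781.58 + 2622.13 = 5648.69 km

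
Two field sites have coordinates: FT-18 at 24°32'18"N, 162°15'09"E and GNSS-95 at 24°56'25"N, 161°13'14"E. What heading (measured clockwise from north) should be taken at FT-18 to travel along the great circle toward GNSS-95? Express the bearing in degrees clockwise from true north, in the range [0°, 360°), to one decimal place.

293.4°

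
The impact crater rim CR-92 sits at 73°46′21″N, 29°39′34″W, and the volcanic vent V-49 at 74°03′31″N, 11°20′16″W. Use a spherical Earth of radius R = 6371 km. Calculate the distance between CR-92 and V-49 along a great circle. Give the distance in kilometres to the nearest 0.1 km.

563.1 km

CR-92: φ = +73.77250°, λ = -29.65944°
V-49: φ = +74.05861°, λ = -11.33778°
Δφ = 0.2861°,  Δλ = 18.3217°
a = sin²(Δφ/2) + cos φ₁ cos φ₂ sin²(Δλ/2) = 0.001952
c = 2·arcsin(√a) = 0.088384 rad = 5.0640°
d = R·c = 6371 × 0.088384 = 563.1 km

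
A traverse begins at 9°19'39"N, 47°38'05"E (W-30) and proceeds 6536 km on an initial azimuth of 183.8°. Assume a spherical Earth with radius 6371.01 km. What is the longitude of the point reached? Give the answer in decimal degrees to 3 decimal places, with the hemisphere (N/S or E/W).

42.650°E

W-30: φ = +9.32750°, λ = +47.63472°
δ = d/R = 6536/6371.01 = 1.025897 rad
φ₂ = arcsin(sin φ₁ cos δ + cos φ₁ sin δ cos θ)
   = arcsin(0.16208·0.51833 + 0.98678·0.85518·-0.99780) = -49.28882°
λ₂ = λ₁ + atan2(sin θ sin δ cos φ₁, cos δ − sin φ₁ sin φ₂) = 42.64979°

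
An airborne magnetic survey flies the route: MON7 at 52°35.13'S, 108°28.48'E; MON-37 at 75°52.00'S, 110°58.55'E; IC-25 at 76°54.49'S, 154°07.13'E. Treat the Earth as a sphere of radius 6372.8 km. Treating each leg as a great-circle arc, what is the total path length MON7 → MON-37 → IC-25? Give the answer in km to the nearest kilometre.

3701 km

MON7: φ = -52.58550°, λ = +108.47467°
MON-37: φ = -75.86667°, λ = +110.97583°
IC-25: φ = -76.90817°, λ = +154.11883°
MON7→MON-37: c = 0.406690 rad, d = 2591.76 km
MON-37→IC-25: c = 0.174106 rad, d = 1109.54 km
Total = 2591.76 + 1109.54 = 3701.30 km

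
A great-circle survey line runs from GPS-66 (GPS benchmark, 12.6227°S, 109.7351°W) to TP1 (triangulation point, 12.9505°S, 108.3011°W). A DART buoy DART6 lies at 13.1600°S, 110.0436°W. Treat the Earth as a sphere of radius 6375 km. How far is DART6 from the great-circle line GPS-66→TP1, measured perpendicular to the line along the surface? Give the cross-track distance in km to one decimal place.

δ₁₃ = central angle GPS-66→DART6 = 0.010747 rad  (haversine)
θ₁₃ = bearing GPS-66→DART6 = 209.201°,  θ₁₂ = bearing GPS-66→TP1 = 103.350°
dₓₜ = R·arcsin(sin δ₁₃ · sin(θ₁₃ − θ₁₂)) = 6375·arcsin(0.01075·sin(105.851°)) = 65.904 km
|dₓₜ| = 65.904 km

65.9 km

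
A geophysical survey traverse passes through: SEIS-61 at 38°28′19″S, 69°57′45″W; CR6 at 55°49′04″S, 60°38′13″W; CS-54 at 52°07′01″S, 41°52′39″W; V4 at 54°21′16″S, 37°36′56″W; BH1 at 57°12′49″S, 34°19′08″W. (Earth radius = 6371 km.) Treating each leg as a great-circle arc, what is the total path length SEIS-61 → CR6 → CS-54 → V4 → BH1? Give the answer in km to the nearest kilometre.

4095 km

SEIS-61: φ = -38.47194°, λ = -69.96250°
CR6: φ = -55.81778°, λ = -60.63694°
CS-54: φ = -52.11694°, λ = -41.87750°
V4: φ = -54.35444°, λ = -37.61556°
BH1: φ = -57.21361°, λ = -34.31889°
SEIS-61→CR6: c = 0.321669 rad, d = 2049.35 km
CR6→CS-54: c = 0.202396 rad, d = 1289.46 km
CS-54→V4: c = 0.059203 rad, d = 377.18 km
V4→BH1: c = 0.059457 rad, d = 378.80 km
Total = 2049.35 + 1289.46 + 377.18 + 378.80 = 4094.80 km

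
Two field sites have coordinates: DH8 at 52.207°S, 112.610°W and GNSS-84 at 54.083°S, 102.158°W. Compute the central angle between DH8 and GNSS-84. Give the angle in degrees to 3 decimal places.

6.537°

Δφ = -1.8760°,  Δλ = 10.4520°
a = sin²(Δφ/2) + cos φ₁ cos φ₂ sin²(Δλ/2) = 0.003250
c = 2·arcsin(√a) = 0.114086 rad = 6.5367°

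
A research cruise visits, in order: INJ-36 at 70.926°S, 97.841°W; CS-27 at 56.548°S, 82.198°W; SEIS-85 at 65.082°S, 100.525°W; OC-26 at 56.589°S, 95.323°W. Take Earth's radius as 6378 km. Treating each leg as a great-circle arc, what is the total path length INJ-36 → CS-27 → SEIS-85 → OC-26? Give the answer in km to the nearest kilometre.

4116 km

INJ-36→CS-27: c = 0.276538 rad, d = 1763.76 km
CS-27→SEIS-85: c = 0.214195 rad, d = 1366.14 km
SEIS-85→OC-26: c = 0.154566 rad, d = 985.82 km
Total = 1763.76 + 1366.14 + 985.82 = 4115.72 km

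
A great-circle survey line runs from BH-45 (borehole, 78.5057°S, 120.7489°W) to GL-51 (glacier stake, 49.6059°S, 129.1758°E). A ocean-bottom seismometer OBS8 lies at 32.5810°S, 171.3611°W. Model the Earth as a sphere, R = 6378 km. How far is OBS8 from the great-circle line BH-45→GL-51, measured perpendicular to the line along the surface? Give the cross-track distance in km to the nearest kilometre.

δ₁₃ = central angle BH-45→OBS8 = 0.883768 rad  (haversine)
θ₁₃ = bearing BH-45→OBS8 = 302.612°,  θ₁₂ = bearing BH-45→GL-51 = 238.723°
dₓₜ = R·arcsin(sin δ₁₃ · sin(θ₁₃ − θ₁₂)) = 6378·arcsin(0.77313·sin(63.889°)) = 4894.169 km
|dₓₜ| = 4894.169 km

4894 km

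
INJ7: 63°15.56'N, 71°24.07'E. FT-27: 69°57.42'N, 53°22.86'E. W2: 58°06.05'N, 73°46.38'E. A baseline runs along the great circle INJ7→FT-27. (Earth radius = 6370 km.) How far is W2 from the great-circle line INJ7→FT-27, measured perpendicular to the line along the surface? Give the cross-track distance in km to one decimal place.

249.2 km

INJ7: φ = +63.25933°, λ = +71.40117°
FT-27: φ = +69.95700°, λ = +53.38100°
W2: φ = +58.10083°, λ = +73.77300°
δ₁₃ = central angle INJ7→W2 = 0.092271 rad  (haversine)
θ₁₃ = bearing INJ7→W2 = 166.270°,  θ₁₂ = bearing INJ7→FT-27 = 321.153°
dₓₜ = R·arcsin(sin δ₁₃ · sin(θ₁₃ − θ₁₂)) = 6370·arcsin(0.09214·sin(-154.883°)) = -249.200 km
|dₓₜ| = 249.200 km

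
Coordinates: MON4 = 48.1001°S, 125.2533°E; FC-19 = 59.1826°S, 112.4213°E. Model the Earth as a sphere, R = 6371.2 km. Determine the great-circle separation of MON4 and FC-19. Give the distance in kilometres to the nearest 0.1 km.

Δφ = -11.0825°,  Δλ = -12.8320°
a = sin²(Δφ/2) + cos φ₁ cos φ₂ sin²(Δλ/2) = 0.013597
c = 2·arcsin(√a) = 0.233741 rad = 13.3923°
d = R·c = 6371.2 × 0.233741 = 1489.2 km

1489.2 km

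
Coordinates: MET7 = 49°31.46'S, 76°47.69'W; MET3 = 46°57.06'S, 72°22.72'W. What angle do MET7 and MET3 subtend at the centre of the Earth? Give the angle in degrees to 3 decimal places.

MET7: φ = -49.52433°, λ = -76.79483°
MET3: φ = -46.95100°, λ = -72.37867°
Δφ = 2.5733°,  Δλ = 4.4162°
a = sin²(Δφ/2) + cos φ₁ cos φ₂ sin²(Δλ/2) = 0.001162
c = 2·arcsin(√a) = 0.068189 rad = 3.9070°

3.907°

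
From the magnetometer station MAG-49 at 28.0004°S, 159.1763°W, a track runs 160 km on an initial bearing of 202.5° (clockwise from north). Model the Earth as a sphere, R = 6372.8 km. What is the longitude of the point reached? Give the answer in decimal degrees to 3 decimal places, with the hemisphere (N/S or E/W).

δ = d/R = 160/6372.8 = 0.025107 rad
φ₂ = arcsin(sin φ₁ cos δ + cos φ₁ sin δ cos θ)
   = arcsin(-0.46948·0.99968 + 0.88294·0.02510·-0.92388) = -29.32796°
λ₂ = λ₁ + atan2(sin θ sin δ cos φ₁, cos δ − sin φ₁ sin φ₂) = -159.80767°

159.808°W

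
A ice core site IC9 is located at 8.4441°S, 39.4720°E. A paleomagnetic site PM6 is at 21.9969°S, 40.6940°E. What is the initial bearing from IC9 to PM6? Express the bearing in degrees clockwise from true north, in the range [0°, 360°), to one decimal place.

Δλ = 1.2220°
y = sin Δλ · cos φ₂ = 0.019774
x = cos φ₁ sin φ₂ − sin φ₁ cos φ₂ cos Δλ = -0.234372
θ = atan2(y, x) = 175.1774° → 175.1774° (mod 360°)

175.2°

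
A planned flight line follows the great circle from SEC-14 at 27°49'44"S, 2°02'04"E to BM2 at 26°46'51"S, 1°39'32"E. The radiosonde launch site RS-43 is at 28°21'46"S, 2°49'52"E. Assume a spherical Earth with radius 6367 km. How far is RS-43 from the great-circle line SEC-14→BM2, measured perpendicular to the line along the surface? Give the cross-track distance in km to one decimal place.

56.0 km

SEC-14: φ = -27.82889°, λ = +2.03444°
BM2: φ = -26.78083°, λ = +1.65889°
RS-43: φ = -28.36278°, λ = +2.83111°
δ₁₃ = central angle SEC-14→RS-43 = 0.015404 rad  (haversine)
θ₁₃ = bearing SEC-14→RS-43 = 127.410°,  θ₁₂ = bearing SEC-14→BM2 = 342.252°
dₓₜ = R·arcsin(sin δ₁₃ · sin(θ₁₃ − θ₁₂)) = 6367·arcsin(0.01540·sin(-214.842°)) = 56.031 km
|dₓₜ| = 56.031 km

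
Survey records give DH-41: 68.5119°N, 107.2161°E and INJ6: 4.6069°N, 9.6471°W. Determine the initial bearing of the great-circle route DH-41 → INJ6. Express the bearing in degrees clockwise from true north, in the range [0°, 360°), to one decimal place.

Δλ = -116.8632°
y = sin Δλ · cos φ₂ = -0.889206
x = cos φ₁ sin φ₂ − sin φ₁ cos φ₂ cos Δλ = 0.448518
θ = atan2(y, x) = -63.2335° → 296.7665° (mod 360°)

296.8°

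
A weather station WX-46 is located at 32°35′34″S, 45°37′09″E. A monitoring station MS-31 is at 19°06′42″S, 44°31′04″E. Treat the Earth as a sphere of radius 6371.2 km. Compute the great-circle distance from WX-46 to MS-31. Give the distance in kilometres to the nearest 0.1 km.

1503.1 km

WX-46: φ = -32.59278°, λ = +45.61917°
MS-31: φ = -19.11167°, λ = +44.51778°
Δφ = 13.4811°,  Δλ = -1.1014°
a = sin²(Δφ/2) + cos φ₁ cos φ₂ sin²(Δλ/2) = 0.013850
c = 2·arcsin(√a) = 0.235920 rad = 13.5172°
d = R·c = 6371.2 × 0.235920 = 1503.1 km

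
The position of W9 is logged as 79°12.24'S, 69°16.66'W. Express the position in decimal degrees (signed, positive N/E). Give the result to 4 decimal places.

-79.2040°, -69.2777°

lat: 79.2040° S → -79.2040°
lon: 69.2777° W → -69.2777°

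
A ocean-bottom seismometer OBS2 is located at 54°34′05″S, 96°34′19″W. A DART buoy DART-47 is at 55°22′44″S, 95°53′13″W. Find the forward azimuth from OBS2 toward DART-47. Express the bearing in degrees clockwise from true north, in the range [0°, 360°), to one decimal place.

OBS2: φ = -54.56806°, λ = -96.57194°
DART-47: φ = -55.37889°, λ = -95.88694°
Δλ = 0.6850°
y = sin Δλ · cos φ₂ = 0.006792
x = cos φ₁ sin φ₂ − sin φ₁ cos φ₂ cos Δλ = -0.014184
θ = atan2(y, x) = 154.4120° → 154.4120° (mod 360°)

154.4°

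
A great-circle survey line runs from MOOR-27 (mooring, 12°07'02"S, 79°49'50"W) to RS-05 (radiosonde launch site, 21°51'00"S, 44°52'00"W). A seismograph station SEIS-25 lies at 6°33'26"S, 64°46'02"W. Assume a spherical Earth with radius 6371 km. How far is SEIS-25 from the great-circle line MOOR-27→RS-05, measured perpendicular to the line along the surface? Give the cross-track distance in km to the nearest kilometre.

1129 km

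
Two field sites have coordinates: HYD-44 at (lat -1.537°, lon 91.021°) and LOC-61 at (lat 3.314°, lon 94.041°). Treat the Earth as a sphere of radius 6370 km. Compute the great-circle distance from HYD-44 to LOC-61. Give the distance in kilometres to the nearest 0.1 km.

635.2 km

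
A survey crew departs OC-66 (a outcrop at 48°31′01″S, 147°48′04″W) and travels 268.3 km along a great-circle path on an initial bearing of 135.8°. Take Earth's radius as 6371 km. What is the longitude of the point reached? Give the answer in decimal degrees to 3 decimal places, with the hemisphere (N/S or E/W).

145.172°W

OC-66: φ = -48.51694°, λ = -147.80111°
δ = d/R = 268.3/6371 = 0.042113 rad
φ₂ = arcsin(sin φ₁ cos δ + cos φ₁ sin δ cos θ)
   = arcsin(-0.74915·0.99911 + 0.66240·0.04210·-0.71691) = -50.21759°
λ₂ = λ₁ + atan2(sin θ sin δ cos φ₁, cos δ − sin φ₁ sin φ₂) = -145.17205°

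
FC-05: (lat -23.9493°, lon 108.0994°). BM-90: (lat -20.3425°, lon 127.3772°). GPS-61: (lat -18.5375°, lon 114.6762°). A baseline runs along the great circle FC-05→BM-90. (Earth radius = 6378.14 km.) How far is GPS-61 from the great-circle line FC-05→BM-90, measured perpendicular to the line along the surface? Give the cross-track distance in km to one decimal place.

δ₁₃ = central angle FC-05→GPS-61 = 0.142666 rad  (haversine)
θ₁₃ = bearing FC-05→GPS-61 = 49.796°,  θ₁₂ = bearing FC-05→BM-90 = 82.352°
dₓₜ = R·arcsin(sin δ₁₃ · sin(θ₁₃ − θ₁₂)) = 6378.14·arcsin(0.14218·sin(-32.556°)) = -488.482 km
|dₓₜ| = 488.482 km

488.5 km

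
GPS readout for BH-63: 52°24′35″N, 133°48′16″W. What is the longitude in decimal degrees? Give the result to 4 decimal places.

133° + 48′/60 + 16″/3600 = 133 + 0.80000 + 0.00444 = 133.8044°

133.8044°W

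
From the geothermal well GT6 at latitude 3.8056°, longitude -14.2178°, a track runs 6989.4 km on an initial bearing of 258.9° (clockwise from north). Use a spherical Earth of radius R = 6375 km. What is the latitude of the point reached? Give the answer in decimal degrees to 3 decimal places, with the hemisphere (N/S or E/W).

8.080°S

δ = d/R = 6989.4/6375 = 1.096376 rad
φ₂ = arcsin(sin φ₁ cos δ + cos φ₁ sin δ cos θ)
   = arcsin(0.06637·0.45682 + 0.99779·0.88956·-0.19252) = -8.08036°
λ₂ = λ₁ + atan2(sin θ sin δ cos φ₁, cos δ − sin φ₁ sin φ₂) = -76.06227°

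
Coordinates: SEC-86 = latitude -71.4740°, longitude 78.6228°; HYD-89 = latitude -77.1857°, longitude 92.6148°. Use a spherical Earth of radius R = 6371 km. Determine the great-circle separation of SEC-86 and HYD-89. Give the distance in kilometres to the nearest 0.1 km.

Δφ = -5.7117°,  Δλ = 13.9920°
a = sin²(Δφ/2) + cos φ₁ cos φ₂ sin²(Δλ/2) = 0.003528
c = 2·arcsin(√a) = 0.118861 rad = 6.8102°
d = R·c = 6371 × 0.118861 = 757.3 km

757.3 km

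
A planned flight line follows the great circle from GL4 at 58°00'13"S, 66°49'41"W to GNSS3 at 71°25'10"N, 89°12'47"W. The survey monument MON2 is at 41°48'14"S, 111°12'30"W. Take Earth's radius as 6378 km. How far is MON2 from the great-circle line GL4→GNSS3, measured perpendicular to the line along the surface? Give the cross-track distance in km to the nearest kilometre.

3332 km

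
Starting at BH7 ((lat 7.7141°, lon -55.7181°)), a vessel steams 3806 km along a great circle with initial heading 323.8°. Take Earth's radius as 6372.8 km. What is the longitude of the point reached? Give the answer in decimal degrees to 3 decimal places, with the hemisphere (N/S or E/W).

79.365°W

δ = d/R = 3806/6372.8 = 0.597226 rad
φ₂ = arcsin(sin φ₁ cos δ + cos φ₁ sin δ cos θ)
   = arcsin(0.13423·0.82690 + 0.99095·0.56235·0.80696) = 34.10301°
λ₂ = λ₁ + atan2(sin θ sin δ cos φ₁, cos δ − sin φ₁ sin φ₂) = -79.36539°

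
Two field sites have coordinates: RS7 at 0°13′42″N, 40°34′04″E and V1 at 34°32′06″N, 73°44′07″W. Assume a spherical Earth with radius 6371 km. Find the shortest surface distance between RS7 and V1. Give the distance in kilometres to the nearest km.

RS7: φ = +0.22833°, λ = +40.56778°
V1: φ = +34.53500°, λ = -73.73528°
Δφ = 34.3067°,  Δλ = -114.3031°
a = sin²(Δφ/2) + cos φ₁ cos φ₂ sin²(Δλ/2) = 0.668388
c = 2·arcsin(√a) = 1.914287 rad = 109.6805°
d = R·c = 6371 × 1.914287 = 12195.9 km

12196 km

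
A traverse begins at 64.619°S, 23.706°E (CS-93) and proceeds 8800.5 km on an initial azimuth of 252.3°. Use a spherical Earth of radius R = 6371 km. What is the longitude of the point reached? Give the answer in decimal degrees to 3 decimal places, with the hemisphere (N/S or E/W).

77.717°W

δ = d/R = 8800.5/6371 = 1.381337 rad
φ₂ = arcsin(sin φ₁ cos δ + cos φ₁ sin δ cos θ)
   = arcsin(-0.90348·0.18833 + 0.42864·0.98211·-0.30403) = -17.34576°
λ₂ = λ₁ + atan2(sin θ sin δ cos φ₁, cos δ − sin φ₁ sin φ₂) = -77.71724°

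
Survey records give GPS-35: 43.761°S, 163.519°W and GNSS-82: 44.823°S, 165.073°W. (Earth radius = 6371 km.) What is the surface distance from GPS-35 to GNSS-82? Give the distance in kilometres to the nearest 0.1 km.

Δφ = -1.0620°,  Δλ = -1.5540°
a = sin²(Δφ/2) + cos φ₁ cos φ₂ sin²(Δλ/2) = 0.000180
c = 2·arcsin(√a) = 0.026840 rad = 1.5378°
d = R·c = 6371 × 0.026840 = 171.0 km

171.0 km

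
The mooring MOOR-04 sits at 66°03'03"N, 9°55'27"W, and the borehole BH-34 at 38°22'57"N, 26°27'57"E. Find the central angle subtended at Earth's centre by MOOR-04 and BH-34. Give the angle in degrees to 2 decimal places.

MOOR-04: φ = +66.05083°, λ = -9.92417°
BH-34: φ = +38.38250°, λ = +26.46583°
Δφ = -27.6683°,  Δλ = 36.3900°
a = sin²(Δφ/2) + cos φ₁ cos φ₂ sin²(Δλ/2) = 0.088200
c = 2·arcsin(√a) = 0.603065 rad = 34.5531°

34.55°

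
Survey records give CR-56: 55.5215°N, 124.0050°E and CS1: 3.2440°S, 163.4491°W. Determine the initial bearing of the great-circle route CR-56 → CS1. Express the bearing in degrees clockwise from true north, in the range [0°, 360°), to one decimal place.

106.3°

Δλ = 72.5459°
y = sin Δλ · cos φ₂ = 0.952429
x = cos φ₁ sin φ₂ − sin φ₁ cos φ₂ cos Δλ = -0.278892
θ = atan2(y, x) = 106.3212° → 106.3212° (mod 360°)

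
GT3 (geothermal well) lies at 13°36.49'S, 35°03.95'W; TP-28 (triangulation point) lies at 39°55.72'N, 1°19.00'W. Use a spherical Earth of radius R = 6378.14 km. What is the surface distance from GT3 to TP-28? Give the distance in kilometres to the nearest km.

GT3: φ = -13.60817°, λ = -35.06583°
TP-28: φ = +39.92867°, λ = -1.31667°
Δφ = 53.5368°,  Δλ = 33.7492°
a = sin²(Δφ/2) + cos φ₁ cos φ₂ sin²(Δλ/2) = 0.265648
c = 2·arcsin(√a) = 1.082974 rad = 62.0498°
d = R·c = 6378.14 × 1.082974 = 6907.4 km

6907 km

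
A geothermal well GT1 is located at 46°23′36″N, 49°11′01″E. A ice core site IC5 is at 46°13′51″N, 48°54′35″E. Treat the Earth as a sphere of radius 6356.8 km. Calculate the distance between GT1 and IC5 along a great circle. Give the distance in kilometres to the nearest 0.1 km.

27.7 km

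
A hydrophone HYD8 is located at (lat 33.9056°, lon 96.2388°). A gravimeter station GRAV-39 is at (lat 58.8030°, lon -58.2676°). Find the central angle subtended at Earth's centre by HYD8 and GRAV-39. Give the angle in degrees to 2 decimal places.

84.89°

Δφ = 24.8974°,  Δλ = -154.5064°
a = sin²(Δφ/2) + cos φ₁ cos φ₂ sin²(Δλ/2) = 0.455443
c = 2·arcsin(√a) = 1.481563 rad = 84.8873°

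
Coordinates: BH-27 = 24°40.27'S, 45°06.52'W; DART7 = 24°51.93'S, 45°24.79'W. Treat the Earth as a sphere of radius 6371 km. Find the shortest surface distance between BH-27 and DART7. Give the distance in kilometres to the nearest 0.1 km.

BH-27: φ = -24.67117°, λ = -45.10867°
DART7: φ = -24.86550°, λ = -45.41317°
Δφ = -0.1943°,  Δλ = -0.3045°
a = sin²(Δφ/2) + cos φ₁ cos φ₂ sin²(Δλ/2) = 0.000009
c = 2·arcsin(√a) = 0.005898 rad = 0.3380°
d = R·c = 6371 × 0.005898 = 37.6 km

37.6 km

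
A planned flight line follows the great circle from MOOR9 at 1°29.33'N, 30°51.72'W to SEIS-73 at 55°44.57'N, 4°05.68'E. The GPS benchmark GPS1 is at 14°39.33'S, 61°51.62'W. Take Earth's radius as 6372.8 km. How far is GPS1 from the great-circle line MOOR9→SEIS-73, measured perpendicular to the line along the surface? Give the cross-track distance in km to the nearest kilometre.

MOOR9: φ = +1.48883°, λ = -30.86200°
SEIS-73: φ = +55.74283°, λ = +4.09467°
GPS1: φ = -14.65550°, λ = -61.86033°
δ₁₃ = central angle MOOR9→GPS1 = 0.605109 rad  (haversine)
θ₁₃ = bearing MOOR9→GPS1 = 241.152°,  θ₁₂ = bearing MOOR9→SEIS-73 = 21.608°
dₓₜ = R·arcsin(sin δ₁₃ · sin(θ₁₃ − θ₁₂)) = 6372.8·arcsin(0.56885·sin(219.543°)) = -2361.698 km
|dₓₜ| = 2361.698 km

2362 km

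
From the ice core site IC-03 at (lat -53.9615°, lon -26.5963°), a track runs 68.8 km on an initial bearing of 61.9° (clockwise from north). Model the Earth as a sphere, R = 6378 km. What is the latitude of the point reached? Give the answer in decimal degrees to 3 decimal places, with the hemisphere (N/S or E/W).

53.667°S

δ = d/R = 68.8/6378 = 0.010787 rad
φ₂ = arcsin(sin φ₁ cos δ + cos φ₁ sin δ cos θ)
   = arcsin(-0.80862·0.99994 + 0.58833·0.01079·0.47101) = -53.66685°
λ₂ = λ₁ + atan2(sin θ sin δ cos φ₁, cos δ − sin φ₁ sin φ₂) = -25.67607°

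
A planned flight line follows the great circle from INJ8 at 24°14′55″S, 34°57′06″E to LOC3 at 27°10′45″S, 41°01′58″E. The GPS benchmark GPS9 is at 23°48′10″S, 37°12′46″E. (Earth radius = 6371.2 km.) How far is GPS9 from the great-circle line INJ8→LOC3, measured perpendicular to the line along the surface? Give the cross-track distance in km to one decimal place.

INJ8: φ = -24.24861°, λ = +34.95167°
LOC3: φ = -27.17917°, λ = +41.03278°
GPS9: φ = -23.80278°, λ = +37.21278°
δ₁₃ = central angle INJ8→GPS9 = 0.036875 rad  (haversine)
θ₁₃ = bearing INJ8→GPS9 = 78.280°,  θ₁₂ = bearing INJ8→LOC3 = 119.437°
dₓₜ = R·arcsin(sin δ₁₃ · sin(θ₁₃ − θ₁₂)) = 6371.2·arcsin(0.03687·sin(-41.157°)) = -154.597 km
|dₓₜ| = 154.597 km

154.6 km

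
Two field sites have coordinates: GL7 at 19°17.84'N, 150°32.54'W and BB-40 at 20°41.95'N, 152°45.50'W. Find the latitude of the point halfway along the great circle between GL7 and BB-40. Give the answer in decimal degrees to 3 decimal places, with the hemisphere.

GL7: φ = +19.29733°, λ = -150.54233°
BB-40: φ = +20.69917°, λ = -152.75833°
Bx = cos φ₂ cos Δλ = 0.934750,  By = cos φ₂ sin Δλ = -0.036171
φₘ = atan2(sin φ₁ + sin φ₂, √((cos φ₁ + Bx)² + By²)) = 20.00169°
λₘ = λ₁ + atan2(By, cos φ₁ + Bx) = -151.64540°

20.002°N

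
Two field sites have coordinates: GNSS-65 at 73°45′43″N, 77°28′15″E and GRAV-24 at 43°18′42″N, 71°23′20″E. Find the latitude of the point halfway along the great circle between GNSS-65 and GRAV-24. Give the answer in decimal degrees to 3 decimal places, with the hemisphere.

GNSS-65: φ = +73.76194°, λ = +77.47083°
GRAV-24: φ = +43.31167°, λ = +71.38889°
Bx = cos φ₂ cos Δλ = 0.723538,  By = cos φ₂ sin Δλ = -0.077093
φₘ = atan2(sin φ₁ + sin φ₂, √((cos φ₁ + Bx)² + By²)) = 58.56562°
λₘ = λ₁ + atan2(By, cos φ₁ + Bx) = 73.07630°

58.566°N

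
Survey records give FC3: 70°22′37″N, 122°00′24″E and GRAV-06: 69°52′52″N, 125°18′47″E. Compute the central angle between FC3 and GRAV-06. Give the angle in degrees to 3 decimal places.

1.228°

FC3: φ = +70.37694°, λ = +122.00667°
GRAV-06: φ = +69.88111°, λ = +125.31306°
Δφ = -0.4958°,  Δλ = 3.3064°
a = sin²(Δφ/2) + cos φ₁ cos φ₂ sin²(Δλ/2) = 0.000115
c = 2·arcsin(√a) = 0.021436 rad = 1.2282°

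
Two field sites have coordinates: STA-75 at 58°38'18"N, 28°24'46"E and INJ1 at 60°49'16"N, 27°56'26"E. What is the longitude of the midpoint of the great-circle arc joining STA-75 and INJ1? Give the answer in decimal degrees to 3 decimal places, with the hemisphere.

28.184°E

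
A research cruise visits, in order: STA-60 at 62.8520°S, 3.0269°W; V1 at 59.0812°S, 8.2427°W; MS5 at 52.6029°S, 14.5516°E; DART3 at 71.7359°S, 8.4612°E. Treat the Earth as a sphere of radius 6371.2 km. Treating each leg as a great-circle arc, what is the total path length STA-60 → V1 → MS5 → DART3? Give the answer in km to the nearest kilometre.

4237 km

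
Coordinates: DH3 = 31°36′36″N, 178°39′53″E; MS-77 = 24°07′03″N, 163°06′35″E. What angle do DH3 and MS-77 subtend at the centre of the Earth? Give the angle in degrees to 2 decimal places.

DH3: φ = +31.61000°, λ = +178.66472°
MS-77: φ = +24.11750°, λ = +163.10972°
Δφ = -7.4925°,  Δλ = -15.5550°
a = sin²(Δφ/2) + cos φ₁ cos φ₂ sin²(Δλ/2) = 0.018504
c = 2·arcsin(√a) = 0.272904 rad = 15.6362°

15.64°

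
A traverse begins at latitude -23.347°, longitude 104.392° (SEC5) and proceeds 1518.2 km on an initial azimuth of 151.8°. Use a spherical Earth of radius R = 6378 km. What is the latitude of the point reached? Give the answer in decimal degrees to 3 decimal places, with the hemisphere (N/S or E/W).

δ = d/R = 1518.2/6378 = 0.238037 rad
φ₂ = arcsin(sin φ₁ cos δ + cos φ₁ sin δ cos θ)
   = arcsin(-0.39630·0.97180 + 0.91812·0.23580·-0.88130) = -35.16385°
λ₂ = λ₁ + atan2(sin θ sin δ cos φ₁, cos δ − sin φ₁ sin φ₂) = 112.22572°

35.164°S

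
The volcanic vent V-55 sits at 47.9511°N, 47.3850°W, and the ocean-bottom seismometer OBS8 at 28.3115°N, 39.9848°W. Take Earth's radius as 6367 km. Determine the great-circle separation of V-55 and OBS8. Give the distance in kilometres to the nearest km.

Δφ = -19.6396°,  Δλ = 7.4002°
a = sin²(Δφ/2) + cos φ₁ cos φ₂ sin²(Δλ/2) = 0.031543
c = 2·arcsin(√a) = 0.357101 rad = 20.4604°
d = R·c = 6367 × 0.357101 = 2273.7 km

2274 km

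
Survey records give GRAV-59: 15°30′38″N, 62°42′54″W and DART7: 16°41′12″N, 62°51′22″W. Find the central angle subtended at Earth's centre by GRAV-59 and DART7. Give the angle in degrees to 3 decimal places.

GRAV-59: φ = +15.51056°, λ = -62.71500°
DART7: φ = +16.68667°, λ = -62.85611°
Δφ = 1.1761°,  Δλ = -0.1411°
a = sin²(Δφ/2) + cos φ₁ cos φ₂ sin²(Δλ/2) = 0.000107
c = 2·arcsin(√a) = 0.020663 rad = 1.1839°

1.184°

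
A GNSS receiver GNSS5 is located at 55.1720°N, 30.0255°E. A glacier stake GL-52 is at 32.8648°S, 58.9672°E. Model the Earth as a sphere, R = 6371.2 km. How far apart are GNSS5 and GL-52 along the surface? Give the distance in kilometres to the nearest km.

10171 km

Δφ = -88.0368°,  Δλ = 28.9417°
a = sin²(Δφ/2) + cos φ₁ cos φ₂ sin²(Δλ/2) = 0.512826
c = 2·arcsin(√a) = 1.596451 rad = 91.4699°
d = R·c = 6371.2 × 1.596451 = 10171.3 km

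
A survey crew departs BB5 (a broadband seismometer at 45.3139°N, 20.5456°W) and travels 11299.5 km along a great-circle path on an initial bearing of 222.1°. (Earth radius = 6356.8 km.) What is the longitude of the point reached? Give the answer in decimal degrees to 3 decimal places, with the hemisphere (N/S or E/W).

δ = d/R = 11299.5/6356.8 = 1.777545 rad
φ₂ = arcsin(sin φ₁ cos δ + cos φ₁ sin δ cos θ)
   = arcsin(0.71097·-0.20528 + 0.70322·0.97870·-0.74198) = -41.04179°
λ₂ = λ₁ + atan2(sin θ sin δ cos φ₁, cos δ − sin φ₁ sin φ₂) = -80.99931°

80.999°W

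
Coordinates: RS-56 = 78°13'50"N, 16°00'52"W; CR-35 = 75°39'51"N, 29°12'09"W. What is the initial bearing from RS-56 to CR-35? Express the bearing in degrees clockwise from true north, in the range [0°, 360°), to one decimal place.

RS-56: φ = +78.23056°, λ = -16.01444°
CR-35: φ = +75.66417°, λ = -29.20250°
Δλ = -13.1881°
y = sin Δλ · cos φ₂ = -0.056491
x = cos φ₁ sin φ₂ − sin φ₁ cos φ₂ cos Δλ = -0.038384
θ = atan2(y, x) = -124.1952° → 235.8048° (mod 360°)

235.8°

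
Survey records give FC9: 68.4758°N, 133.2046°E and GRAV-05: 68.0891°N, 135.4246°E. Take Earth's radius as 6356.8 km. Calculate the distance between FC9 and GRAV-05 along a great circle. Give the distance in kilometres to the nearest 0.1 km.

100.7 km

Δφ = -0.3867°,  Δλ = 2.2200°
a = sin²(Δφ/2) + cos φ₁ cos φ₂ sin²(Δλ/2) = 0.000063
c = 2·arcsin(√a) = 0.015845 rad = 0.9079°
d = R·c = 6356.8 × 0.015845 = 100.7 km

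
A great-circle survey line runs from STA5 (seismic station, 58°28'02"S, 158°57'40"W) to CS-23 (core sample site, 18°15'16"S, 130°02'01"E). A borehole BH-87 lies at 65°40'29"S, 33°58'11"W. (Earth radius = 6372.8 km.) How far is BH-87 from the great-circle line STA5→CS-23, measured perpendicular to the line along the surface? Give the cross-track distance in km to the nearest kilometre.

STA5: φ = -58.46722°, λ = -158.96111°
CS-23: φ = -18.25444°, λ = +130.03361°
BH-87: φ = -65.67472°, λ = -33.96972°
δ₁₃ = central angle STA5→BH-87 = 0.859080 rad  (haversine)
θ₁₃ = bearing STA5→BH-87 = 153.536°,  θ₁₂ = bearing STA5→CS-23 = 276.332°
dₓₜ = R·arcsin(sin δ₁₃ · sin(θ₁₃ − θ₁₂)) = 6372.8·arcsin(0.75724·sin(-122.796°)) = -4397.254 km
|dₓₜ| = 4397.254 km

4397 km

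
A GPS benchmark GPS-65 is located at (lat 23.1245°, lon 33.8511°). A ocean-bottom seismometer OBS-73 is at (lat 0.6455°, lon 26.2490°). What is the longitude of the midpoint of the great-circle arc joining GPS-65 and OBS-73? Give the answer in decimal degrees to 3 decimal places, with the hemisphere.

Bx = cos φ₂ cos Δλ = 0.991148,  By = cos φ₂ sin Δλ = -0.132284
φₘ = atan2(sin φ₁ + sin φ₂, √((cos φ₁ + Bx)² + By²)) = 11.91041°
λₘ = λ₁ + atan2(By, cos φ₁ + Bx) = 29.89085°

29.891°E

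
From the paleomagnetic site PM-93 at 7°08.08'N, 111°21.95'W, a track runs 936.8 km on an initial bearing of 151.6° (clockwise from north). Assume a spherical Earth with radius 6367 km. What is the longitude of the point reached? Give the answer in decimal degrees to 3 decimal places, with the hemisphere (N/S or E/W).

PM-93: φ = +7.13467°, λ = -111.36583°
δ = d/R = 936.8/6367 = 0.147134 rad
φ₂ = arcsin(sin φ₁ cos δ + cos φ₁ sin δ cos θ)
   = arcsin(0.12420·0.98920 + 0.99226·0.14660·-0.87965) = -0.29227°
λ₂ = λ₁ + atan2(sin θ sin δ cos φ₁, cos δ − sin φ₁ sin φ₂) = -107.36741°

107.367°W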